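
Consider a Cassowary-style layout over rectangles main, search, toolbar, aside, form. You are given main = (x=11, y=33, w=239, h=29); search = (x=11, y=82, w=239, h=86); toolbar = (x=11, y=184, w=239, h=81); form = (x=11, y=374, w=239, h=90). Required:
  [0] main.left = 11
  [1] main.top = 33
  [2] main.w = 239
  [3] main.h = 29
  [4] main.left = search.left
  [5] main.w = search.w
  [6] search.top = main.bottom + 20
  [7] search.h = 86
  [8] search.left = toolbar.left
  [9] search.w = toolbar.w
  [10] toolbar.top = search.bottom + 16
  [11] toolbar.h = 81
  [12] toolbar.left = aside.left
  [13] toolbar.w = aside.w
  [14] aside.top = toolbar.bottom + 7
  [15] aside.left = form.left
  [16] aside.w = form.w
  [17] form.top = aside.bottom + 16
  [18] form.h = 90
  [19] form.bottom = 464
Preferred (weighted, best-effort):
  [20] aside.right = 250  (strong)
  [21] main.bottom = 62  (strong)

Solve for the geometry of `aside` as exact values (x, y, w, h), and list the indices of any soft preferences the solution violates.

aside = (x=11, y=272, w=239, h=86)
violated soft preferences: none

1. aside.x = 11  [toolbar.left = aside.left]
2. aside.w = 239  [toolbar.w = aside.w]
3. aside.y = 272  [aside.top = toolbar.bottom + 7]
4. aside.h = 86  [form.top = aside.bottom + 16]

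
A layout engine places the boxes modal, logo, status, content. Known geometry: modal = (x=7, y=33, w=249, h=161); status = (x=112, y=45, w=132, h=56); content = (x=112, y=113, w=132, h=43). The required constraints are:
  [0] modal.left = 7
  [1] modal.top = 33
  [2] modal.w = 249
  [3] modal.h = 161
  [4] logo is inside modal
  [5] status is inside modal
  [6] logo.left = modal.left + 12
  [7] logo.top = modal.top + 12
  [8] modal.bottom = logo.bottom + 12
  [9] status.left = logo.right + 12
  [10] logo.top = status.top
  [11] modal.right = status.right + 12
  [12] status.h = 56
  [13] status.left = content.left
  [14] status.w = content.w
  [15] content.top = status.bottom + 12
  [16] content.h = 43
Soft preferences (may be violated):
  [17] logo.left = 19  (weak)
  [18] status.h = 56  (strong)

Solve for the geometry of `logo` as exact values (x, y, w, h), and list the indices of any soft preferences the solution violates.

logo = (x=19, y=45, w=81, h=137)
violated soft preferences: none

1. logo.x = 19  [logo.left = modal.left + 12]
2. logo.y = 45  [logo.top = modal.top + 12]
3. logo.h = 137  [modal.bottom = logo.bottom + 12]
4. logo.w = 81  [status.left = logo.right + 12]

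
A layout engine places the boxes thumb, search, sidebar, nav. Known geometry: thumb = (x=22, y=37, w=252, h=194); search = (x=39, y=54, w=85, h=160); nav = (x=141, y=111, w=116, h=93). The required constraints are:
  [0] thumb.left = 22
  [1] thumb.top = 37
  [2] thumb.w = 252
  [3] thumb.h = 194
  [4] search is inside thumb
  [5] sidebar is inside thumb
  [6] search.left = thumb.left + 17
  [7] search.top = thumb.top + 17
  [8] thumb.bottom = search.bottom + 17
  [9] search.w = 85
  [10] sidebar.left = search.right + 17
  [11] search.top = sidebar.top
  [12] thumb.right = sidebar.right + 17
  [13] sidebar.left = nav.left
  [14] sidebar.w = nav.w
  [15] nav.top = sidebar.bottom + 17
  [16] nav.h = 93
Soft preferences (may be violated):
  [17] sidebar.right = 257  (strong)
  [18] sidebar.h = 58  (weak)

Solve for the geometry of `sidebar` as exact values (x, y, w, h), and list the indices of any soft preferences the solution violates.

sidebar = (x=141, y=54, w=116, h=40)
violated soft preferences: 18

1. sidebar.x = 141  [sidebar.left = search.right + 17]
2. sidebar.y = 54  [search.top = sidebar.top]
3. sidebar.w = 116  [thumb.right = sidebar.right + 17]
4. sidebar.h = 40  [nav.top = sidebar.bottom + 17]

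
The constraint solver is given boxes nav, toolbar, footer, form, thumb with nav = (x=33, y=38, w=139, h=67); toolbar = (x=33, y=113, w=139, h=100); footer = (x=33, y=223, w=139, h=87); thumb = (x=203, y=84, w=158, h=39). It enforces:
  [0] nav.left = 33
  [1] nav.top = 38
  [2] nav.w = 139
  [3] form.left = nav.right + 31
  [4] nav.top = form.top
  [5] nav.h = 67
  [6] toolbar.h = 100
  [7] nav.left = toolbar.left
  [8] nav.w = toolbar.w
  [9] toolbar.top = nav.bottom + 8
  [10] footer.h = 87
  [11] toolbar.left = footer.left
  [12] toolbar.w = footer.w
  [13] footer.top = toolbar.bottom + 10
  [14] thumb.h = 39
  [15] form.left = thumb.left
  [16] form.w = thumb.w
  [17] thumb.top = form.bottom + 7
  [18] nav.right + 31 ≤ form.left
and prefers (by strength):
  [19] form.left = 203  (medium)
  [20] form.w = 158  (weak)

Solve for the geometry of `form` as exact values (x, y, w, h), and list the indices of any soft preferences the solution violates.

form = (x=203, y=38, w=158, h=39)
violated soft preferences: none

1. form.x = 203  [form.left = nav.right + 31]
2. form.y = 38  [nav.top = form.top]
3. form.w = 158  [form.w = thumb.w]
4. form.h = 39  [thumb.top = form.bottom + 7]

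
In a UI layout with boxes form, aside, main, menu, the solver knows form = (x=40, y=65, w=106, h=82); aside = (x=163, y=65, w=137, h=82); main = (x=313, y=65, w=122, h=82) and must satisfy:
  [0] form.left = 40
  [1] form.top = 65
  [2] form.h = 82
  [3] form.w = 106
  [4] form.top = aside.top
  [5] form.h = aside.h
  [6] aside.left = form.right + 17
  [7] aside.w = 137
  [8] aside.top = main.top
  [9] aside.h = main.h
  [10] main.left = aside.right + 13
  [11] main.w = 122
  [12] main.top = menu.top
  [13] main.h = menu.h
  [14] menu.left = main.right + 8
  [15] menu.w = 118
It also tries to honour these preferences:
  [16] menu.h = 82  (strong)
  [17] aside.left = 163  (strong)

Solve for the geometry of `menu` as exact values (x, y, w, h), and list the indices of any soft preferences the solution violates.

menu = (x=443, y=65, w=118, h=82)
violated soft preferences: none

1. menu.y = 65  [main.top = menu.top]
2. menu.h = 82  [main.h = menu.h]
3. menu.x = 443  [menu.left = main.right + 8]
4. menu.w = 118  [menu.w = 118]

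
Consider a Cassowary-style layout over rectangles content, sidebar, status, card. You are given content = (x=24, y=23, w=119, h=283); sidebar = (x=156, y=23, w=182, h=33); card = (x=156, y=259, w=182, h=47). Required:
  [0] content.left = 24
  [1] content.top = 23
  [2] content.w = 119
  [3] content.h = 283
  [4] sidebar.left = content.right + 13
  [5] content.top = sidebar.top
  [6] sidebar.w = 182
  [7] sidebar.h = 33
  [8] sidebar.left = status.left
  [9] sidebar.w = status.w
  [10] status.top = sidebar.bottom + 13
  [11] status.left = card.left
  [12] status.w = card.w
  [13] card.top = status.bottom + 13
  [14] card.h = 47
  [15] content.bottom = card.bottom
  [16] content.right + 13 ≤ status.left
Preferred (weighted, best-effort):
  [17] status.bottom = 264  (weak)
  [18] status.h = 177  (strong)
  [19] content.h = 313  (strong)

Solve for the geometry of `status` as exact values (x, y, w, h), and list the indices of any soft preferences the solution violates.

status = (x=156, y=69, w=182, h=177)
violated soft preferences: 17, 19

1. status.x = 156  [sidebar.left = status.left]
2. status.w = 182  [sidebar.w = status.w]
3. status.y = 69  [status.top = sidebar.bottom + 13]
4. status.h = 177  [card.top = status.bottom + 13]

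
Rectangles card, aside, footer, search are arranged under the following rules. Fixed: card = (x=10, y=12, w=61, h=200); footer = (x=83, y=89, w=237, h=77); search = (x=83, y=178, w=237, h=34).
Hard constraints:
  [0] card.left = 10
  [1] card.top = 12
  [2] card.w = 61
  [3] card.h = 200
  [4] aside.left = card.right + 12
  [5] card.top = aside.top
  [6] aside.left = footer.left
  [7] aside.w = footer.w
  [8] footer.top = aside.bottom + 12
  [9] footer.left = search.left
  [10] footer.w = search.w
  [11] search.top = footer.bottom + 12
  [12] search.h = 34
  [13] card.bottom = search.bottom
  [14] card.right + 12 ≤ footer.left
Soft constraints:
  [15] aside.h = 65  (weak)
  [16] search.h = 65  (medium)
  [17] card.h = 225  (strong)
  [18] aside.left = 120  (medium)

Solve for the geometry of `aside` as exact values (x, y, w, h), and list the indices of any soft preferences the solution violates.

aside = (x=83, y=12, w=237, h=65)
violated soft preferences: 16, 17, 18

1. aside.x = 83  [aside.left = card.right + 12]
2. aside.y = 12  [card.top = aside.top]
3. aside.w = 237  [aside.w = footer.w]
4. aside.h = 65  [footer.top = aside.bottom + 12]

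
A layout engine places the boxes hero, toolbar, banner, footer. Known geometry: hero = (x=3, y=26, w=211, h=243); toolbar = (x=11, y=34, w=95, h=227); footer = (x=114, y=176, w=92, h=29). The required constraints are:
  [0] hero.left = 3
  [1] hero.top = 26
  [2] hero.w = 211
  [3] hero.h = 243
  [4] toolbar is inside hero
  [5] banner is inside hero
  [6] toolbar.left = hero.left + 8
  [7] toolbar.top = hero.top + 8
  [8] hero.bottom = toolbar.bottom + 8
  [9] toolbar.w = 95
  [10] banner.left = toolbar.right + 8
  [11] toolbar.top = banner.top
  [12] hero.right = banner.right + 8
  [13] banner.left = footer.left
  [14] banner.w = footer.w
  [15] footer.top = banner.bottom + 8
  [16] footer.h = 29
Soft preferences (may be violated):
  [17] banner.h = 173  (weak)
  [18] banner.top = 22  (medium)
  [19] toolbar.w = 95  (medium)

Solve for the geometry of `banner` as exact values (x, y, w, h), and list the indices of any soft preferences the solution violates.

1. banner.x = 114  [banner.left = toolbar.right + 8]
2. banner.y = 34  [toolbar.top = banner.top]
3. banner.w = 92  [hero.right = banner.right + 8]
4. banner.h = 134  [footer.top = banner.bottom + 8]

banner = (x=114, y=34, w=92, h=134)
violated soft preferences: 17, 18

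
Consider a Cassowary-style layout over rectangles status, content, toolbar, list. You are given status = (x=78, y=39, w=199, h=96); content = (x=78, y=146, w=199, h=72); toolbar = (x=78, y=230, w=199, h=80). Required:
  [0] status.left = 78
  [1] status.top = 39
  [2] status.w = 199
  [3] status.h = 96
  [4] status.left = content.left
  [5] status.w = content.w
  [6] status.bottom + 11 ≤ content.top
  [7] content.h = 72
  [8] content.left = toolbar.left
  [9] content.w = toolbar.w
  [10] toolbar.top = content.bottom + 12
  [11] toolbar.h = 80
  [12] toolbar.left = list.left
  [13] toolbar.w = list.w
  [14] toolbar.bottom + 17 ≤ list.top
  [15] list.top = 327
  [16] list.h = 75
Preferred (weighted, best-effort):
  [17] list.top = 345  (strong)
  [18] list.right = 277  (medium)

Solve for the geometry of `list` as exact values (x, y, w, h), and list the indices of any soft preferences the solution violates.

list = (x=78, y=327, w=199, h=75)
violated soft preferences: 17

1. list.x = 78  [toolbar.left = list.left]
2. list.w = 199  [toolbar.w = list.w]
3. list.y = 327  [list.top = 327]
4. list.h = 75  [list.h = 75]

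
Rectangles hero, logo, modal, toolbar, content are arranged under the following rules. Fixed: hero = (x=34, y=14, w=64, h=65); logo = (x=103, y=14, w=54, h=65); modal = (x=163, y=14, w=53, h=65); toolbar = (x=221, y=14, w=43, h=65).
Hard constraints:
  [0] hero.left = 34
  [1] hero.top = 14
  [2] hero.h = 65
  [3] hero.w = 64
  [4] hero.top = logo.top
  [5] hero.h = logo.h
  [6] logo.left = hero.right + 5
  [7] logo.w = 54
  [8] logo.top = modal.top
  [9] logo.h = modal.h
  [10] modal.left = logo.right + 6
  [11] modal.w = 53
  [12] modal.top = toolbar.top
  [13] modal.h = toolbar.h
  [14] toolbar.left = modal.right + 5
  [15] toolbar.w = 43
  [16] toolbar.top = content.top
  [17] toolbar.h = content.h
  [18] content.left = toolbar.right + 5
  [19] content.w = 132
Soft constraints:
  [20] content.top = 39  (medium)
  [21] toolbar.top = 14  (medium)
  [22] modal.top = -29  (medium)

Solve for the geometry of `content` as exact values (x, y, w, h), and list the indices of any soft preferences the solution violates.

1. content.y = 14  [toolbar.top = content.top]
2. content.h = 65  [toolbar.h = content.h]
3. content.x = 269  [content.left = toolbar.right + 5]
4. content.w = 132  [content.w = 132]

content = (x=269, y=14, w=132, h=65)
violated soft preferences: 20, 22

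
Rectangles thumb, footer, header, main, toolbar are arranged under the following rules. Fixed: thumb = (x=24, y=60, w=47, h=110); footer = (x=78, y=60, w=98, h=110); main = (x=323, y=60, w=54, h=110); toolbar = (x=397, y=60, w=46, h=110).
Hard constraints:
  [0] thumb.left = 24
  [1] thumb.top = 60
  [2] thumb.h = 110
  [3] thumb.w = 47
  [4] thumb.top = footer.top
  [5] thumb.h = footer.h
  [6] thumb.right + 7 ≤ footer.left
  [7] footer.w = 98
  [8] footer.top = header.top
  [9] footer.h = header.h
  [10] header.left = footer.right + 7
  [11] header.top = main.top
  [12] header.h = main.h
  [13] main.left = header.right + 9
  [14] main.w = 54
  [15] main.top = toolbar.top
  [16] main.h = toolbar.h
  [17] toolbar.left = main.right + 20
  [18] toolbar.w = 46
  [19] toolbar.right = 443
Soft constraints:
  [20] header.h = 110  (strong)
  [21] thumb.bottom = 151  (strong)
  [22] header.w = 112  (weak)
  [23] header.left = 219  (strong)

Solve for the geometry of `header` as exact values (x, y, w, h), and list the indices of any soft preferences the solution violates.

header = (x=183, y=60, w=131, h=110)
violated soft preferences: 21, 22, 23

1. header.y = 60  [footer.top = header.top]
2. header.h = 110  [footer.h = header.h]
3. header.x = 183  [header.left = footer.right + 7]
4. header.w = 131  [main.left = header.right + 9]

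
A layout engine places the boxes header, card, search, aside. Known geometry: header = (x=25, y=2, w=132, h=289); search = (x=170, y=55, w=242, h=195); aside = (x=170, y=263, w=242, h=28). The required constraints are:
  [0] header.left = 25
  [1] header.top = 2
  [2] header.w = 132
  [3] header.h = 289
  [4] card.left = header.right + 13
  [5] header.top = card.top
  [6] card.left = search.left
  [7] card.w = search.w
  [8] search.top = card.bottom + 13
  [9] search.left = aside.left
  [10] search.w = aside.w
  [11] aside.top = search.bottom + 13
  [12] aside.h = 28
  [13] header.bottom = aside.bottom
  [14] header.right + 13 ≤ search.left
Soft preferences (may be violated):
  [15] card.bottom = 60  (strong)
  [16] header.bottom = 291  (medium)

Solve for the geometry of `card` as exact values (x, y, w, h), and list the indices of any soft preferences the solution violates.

1. card.x = 170  [card.left = header.right + 13]
2. card.y = 2  [header.top = card.top]
3. card.w = 242  [card.w = search.w]
4. card.h = 40  [search.top = card.bottom + 13]

card = (x=170, y=2, w=242, h=40)
violated soft preferences: 15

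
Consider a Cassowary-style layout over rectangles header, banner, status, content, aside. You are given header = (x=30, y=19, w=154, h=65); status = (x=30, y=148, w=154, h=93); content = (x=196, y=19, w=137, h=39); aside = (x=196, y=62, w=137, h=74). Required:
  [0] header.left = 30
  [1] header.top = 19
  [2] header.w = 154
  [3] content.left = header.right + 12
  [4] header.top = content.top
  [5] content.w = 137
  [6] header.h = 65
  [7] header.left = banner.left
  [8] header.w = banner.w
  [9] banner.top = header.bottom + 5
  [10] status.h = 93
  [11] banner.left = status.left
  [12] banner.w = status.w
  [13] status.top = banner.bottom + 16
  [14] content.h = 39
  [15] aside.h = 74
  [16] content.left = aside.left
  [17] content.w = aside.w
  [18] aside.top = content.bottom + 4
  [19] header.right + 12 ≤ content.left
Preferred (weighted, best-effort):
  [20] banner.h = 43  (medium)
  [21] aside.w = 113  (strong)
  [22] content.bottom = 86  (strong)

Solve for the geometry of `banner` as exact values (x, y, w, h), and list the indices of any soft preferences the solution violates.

1. banner.x = 30  [header.left = banner.left]
2. banner.w = 154  [header.w = banner.w]
3. banner.y = 89  [banner.top = header.bottom + 5]
4. banner.h = 43  [status.top = banner.bottom + 16]

banner = (x=30, y=89, w=154, h=43)
violated soft preferences: 21, 22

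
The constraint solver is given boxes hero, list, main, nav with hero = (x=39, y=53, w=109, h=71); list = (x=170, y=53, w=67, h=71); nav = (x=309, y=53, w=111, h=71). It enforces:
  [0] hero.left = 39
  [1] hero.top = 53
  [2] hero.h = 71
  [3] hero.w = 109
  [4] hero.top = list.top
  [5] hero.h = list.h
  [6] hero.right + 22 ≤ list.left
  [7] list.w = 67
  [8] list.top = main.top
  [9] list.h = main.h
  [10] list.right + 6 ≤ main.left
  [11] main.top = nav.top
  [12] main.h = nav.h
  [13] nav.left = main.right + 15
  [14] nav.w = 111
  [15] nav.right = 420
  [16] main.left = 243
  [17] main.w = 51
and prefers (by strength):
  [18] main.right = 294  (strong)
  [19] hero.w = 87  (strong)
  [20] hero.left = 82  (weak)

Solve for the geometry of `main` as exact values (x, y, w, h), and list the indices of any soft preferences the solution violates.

1. main.y = 53  [list.top = main.top]
2. main.h = 71  [list.h = main.h]
3. main.x = 243  [main.left = 243]
4. main.w = 51  [main.w = 51]

main = (x=243, y=53, w=51, h=71)
violated soft preferences: 19, 20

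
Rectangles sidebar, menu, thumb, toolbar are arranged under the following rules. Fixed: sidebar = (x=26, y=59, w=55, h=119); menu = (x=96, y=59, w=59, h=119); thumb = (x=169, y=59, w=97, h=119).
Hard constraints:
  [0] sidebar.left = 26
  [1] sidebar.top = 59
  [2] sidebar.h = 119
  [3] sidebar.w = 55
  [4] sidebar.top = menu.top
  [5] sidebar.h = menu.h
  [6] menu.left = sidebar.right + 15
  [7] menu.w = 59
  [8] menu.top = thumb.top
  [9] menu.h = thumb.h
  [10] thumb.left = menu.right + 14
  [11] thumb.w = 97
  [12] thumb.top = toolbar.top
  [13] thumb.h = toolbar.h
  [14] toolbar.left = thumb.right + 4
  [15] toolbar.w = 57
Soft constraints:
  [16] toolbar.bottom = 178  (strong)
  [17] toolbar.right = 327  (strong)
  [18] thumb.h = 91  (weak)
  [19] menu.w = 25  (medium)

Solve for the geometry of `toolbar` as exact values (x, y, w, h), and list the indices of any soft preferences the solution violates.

1. toolbar.y = 59  [thumb.top = toolbar.top]
2. toolbar.h = 119  [thumb.h = toolbar.h]
3. toolbar.x = 270  [toolbar.left = thumb.right + 4]
4. toolbar.w = 57  [toolbar.w = 57]

toolbar = (x=270, y=59, w=57, h=119)
violated soft preferences: 18, 19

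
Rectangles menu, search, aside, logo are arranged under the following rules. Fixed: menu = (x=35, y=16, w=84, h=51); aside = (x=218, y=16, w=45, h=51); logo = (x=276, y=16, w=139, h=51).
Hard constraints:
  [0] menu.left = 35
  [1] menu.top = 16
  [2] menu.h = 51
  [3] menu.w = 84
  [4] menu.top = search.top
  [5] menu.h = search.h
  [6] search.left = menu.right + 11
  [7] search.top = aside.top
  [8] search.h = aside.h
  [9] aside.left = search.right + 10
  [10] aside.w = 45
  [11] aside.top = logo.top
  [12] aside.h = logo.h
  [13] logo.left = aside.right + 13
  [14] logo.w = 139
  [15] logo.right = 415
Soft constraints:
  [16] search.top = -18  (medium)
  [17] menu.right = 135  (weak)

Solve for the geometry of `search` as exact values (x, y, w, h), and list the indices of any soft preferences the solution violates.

search = (x=130, y=16, w=78, h=51)
violated soft preferences: 16, 17

1. search.y = 16  [menu.top = search.top]
2. search.h = 51  [menu.h = search.h]
3. search.x = 130  [search.left = menu.right + 11]
4. search.w = 78  [aside.left = search.right + 10]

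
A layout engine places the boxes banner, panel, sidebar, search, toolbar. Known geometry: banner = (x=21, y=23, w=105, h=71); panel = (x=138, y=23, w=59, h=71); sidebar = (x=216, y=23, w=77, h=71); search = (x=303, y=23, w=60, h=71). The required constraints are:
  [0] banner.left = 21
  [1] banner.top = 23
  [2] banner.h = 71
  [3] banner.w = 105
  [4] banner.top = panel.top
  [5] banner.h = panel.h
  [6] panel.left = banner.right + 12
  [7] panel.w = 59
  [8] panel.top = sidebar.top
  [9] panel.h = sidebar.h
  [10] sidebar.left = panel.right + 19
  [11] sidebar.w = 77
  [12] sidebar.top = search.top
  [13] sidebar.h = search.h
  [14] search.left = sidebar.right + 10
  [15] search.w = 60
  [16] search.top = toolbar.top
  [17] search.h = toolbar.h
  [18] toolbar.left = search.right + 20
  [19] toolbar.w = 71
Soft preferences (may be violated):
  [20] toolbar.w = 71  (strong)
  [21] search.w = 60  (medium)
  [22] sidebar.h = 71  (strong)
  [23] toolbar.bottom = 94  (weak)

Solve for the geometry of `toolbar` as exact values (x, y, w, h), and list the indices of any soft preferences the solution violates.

1. toolbar.y = 23  [search.top = toolbar.top]
2. toolbar.h = 71  [search.h = toolbar.h]
3. toolbar.x = 383  [toolbar.left = search.right + 20]
4. toolbar.w = 71  [toolbar.w = 71]

toolbar = (x=383, y=23, w=71, h=71)
violated soft preferences: none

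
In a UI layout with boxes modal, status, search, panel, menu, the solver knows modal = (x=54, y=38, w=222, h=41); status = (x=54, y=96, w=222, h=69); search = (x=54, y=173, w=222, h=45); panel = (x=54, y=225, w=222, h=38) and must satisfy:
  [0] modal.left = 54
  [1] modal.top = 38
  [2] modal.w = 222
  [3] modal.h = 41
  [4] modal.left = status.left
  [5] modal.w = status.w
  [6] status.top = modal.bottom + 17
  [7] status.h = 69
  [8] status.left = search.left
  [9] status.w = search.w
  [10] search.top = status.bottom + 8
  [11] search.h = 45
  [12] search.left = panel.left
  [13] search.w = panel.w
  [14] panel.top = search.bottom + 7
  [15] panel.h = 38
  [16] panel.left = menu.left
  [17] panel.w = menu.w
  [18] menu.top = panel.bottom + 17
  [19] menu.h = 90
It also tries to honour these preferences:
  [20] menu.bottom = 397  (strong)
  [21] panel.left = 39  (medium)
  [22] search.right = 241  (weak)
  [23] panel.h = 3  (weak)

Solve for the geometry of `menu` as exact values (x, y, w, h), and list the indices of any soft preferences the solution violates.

1. menu.x = 54  [panel.left = menu.left]
2. menu.w = 222  [panel.w = menu.w]
3. menu.y = 280  [menu.top = panel.bottom + 17]
4. menu.h = 90  [menu.h = 90]

menu = (x=54, y=280, w=222, h=90)
violated soft preferences: 20, 21, 22, 23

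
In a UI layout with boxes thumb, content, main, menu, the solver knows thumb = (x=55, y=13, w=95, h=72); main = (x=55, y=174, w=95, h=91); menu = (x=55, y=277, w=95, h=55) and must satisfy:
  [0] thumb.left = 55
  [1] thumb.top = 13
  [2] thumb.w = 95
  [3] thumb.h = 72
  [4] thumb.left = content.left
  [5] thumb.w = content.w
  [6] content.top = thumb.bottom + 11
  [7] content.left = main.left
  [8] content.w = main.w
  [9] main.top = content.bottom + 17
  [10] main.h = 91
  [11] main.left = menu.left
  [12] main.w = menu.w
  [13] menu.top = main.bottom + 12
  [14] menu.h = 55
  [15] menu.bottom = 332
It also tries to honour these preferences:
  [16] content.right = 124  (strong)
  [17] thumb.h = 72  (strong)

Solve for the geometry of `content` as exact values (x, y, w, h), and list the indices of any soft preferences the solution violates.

1. content.x = 55  [thumb.left = content.left]
2. content.w = 95  [thumb.w = content.w]
3. content.y = 96  [content.top = thumb.bottom + 11]
4. content.h = 61  [main.top = content.bottom + 17]

content = (x=55, y=96, w=95, h=61)
violated soft preferences: 16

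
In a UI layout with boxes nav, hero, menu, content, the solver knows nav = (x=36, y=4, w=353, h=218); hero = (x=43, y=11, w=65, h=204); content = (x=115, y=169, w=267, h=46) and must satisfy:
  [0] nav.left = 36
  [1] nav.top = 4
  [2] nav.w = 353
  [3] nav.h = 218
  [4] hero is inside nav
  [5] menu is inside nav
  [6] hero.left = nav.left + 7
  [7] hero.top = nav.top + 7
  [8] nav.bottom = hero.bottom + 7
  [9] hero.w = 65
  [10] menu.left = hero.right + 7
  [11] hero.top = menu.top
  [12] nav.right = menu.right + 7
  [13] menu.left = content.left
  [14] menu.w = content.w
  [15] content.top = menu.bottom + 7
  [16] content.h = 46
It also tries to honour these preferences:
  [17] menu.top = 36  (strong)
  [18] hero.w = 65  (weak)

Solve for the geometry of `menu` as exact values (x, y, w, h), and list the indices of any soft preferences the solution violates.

1. menu.x = 115  [menu.left = hero.right + 7]
2. menu.y = 11  [hero.top = menu.top]
3. menu.w = 267  [nav.right = menu.right + 7]
4. menu.h = 151  [content.top = menu.bottom + 7]

menu = (x=115, y=11, w=267, h=151)
violated soft preferences: 17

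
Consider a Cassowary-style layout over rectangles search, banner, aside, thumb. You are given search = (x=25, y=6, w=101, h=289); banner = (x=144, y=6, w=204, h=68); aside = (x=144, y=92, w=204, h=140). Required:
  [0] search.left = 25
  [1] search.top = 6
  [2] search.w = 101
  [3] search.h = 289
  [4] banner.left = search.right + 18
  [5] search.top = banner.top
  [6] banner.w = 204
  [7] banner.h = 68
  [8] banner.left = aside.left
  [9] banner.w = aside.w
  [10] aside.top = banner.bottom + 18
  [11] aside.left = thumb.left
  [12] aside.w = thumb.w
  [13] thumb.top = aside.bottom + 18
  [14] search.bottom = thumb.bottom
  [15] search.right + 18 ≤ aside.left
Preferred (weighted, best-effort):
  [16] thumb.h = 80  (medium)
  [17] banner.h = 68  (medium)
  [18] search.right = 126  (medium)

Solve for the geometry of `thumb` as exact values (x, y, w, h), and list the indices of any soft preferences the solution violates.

thumb = (x=144, y=250, w=204, h=45)
violated soft preferences: 16

1. thumb.x = 144  [aside.left = thumb.left]
2. thumb.w = 204  [aside.w = thumb.w]
3. thumb.y = 250  [thumb.top = aside.bottom + 18]
4. thumb.h = 45  [search.bottom = thumb.bottom]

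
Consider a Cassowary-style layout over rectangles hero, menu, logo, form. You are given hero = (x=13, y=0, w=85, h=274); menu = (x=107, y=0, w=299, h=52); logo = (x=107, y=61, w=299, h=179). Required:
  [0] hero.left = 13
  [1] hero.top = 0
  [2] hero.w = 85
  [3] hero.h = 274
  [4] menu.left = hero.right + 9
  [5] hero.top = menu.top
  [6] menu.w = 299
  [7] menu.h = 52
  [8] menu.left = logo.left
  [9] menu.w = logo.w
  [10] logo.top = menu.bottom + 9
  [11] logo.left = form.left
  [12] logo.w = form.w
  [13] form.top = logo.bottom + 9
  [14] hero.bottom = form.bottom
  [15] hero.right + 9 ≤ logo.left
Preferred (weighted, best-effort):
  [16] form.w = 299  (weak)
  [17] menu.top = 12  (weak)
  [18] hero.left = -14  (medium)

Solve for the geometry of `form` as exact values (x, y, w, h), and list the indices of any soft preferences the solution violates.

1. form.x = 107  [logo.left = form.left]
2. form.w = 299  [logo.w = form.w]
3. form.y = 249  [form.top = logo.bottom + 9]
4. form.h = 25  [hero.bottom = form.bottom]

form = (x=107, y=249, w=299, h=25)
violated soft preferences: 17, 18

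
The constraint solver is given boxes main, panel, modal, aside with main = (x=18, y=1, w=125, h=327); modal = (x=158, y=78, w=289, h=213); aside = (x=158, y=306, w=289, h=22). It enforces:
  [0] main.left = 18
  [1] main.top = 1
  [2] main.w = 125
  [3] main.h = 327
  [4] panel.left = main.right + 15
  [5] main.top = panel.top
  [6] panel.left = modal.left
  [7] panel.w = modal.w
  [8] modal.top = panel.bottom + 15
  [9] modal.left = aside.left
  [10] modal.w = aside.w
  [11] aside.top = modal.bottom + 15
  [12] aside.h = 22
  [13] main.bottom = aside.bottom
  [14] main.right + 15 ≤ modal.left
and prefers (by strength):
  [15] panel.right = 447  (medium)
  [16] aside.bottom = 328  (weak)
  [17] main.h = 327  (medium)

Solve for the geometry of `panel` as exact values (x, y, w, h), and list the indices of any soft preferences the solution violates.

1. panel.x = 158  [panel.left = main.right + 15]
2. panel.y = 1  [main.top = panel.top]
3. panel.w = 289  [panel.w = modal.w]
4. panel.h = 62  [modal.top = panel.bottom + 15]

panel = (x=158, y=1, w=289, h=62)
violated soft preferences: none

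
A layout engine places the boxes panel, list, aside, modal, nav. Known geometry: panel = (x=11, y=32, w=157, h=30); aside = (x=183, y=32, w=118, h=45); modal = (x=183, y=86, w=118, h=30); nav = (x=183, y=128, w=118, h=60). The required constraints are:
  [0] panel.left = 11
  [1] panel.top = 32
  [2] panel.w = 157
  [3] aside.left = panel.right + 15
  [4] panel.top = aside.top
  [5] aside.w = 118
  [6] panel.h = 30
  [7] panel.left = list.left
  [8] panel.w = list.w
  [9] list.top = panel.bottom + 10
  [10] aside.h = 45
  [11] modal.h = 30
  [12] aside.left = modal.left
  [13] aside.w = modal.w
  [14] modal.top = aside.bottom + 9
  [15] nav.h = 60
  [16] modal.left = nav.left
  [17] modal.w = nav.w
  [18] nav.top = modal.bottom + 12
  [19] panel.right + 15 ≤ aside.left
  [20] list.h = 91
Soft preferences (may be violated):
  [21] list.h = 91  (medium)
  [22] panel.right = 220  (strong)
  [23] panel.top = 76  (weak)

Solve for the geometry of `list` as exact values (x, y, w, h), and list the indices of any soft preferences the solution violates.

1. list.x = 11  [panel.left = list.left]
2. list.w = 157  [panel.w = list.w]
3. list.y = 72  [list.top = panel.bottom + 10]
4. list.h = 91  [list.h = 91]

list = (x=11, y=72, w=157, h=91)
violated soft preferences: 22, 23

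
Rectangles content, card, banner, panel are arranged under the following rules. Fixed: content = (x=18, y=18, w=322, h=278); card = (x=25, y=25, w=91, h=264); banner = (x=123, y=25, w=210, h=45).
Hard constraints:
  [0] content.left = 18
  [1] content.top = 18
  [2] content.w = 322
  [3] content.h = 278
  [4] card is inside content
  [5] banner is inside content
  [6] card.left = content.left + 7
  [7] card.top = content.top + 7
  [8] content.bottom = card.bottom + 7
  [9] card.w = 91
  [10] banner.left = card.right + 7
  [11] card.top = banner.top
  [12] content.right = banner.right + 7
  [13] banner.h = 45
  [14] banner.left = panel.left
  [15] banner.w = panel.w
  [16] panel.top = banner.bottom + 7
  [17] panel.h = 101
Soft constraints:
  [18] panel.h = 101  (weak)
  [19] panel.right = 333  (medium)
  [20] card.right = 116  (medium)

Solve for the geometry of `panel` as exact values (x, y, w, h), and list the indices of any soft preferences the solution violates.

1. panel.x = 123  [banner.left = panel.left]
2. panel.w = 210  [banner.w = panel.w]
3. panel.y = 77  [panel.top = banner.bottom + 7]
4. panel.h = 101  [panel.h = 101]

panel = (x=123, y=77, w=210, h=101)
violated soft preferences: none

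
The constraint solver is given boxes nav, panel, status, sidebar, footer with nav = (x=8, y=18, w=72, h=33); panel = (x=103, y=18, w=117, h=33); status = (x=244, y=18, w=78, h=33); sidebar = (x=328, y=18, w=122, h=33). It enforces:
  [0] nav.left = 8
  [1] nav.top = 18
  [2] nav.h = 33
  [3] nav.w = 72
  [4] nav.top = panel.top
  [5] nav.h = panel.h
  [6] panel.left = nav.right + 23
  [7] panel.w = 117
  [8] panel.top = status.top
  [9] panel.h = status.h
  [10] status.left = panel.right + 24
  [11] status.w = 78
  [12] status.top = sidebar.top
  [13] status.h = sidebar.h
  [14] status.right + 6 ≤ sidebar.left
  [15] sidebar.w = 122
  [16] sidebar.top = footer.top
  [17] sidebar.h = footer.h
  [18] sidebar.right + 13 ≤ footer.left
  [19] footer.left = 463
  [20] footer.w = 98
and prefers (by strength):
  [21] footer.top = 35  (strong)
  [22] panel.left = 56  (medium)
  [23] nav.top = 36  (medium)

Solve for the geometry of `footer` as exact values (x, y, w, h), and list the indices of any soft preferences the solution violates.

footer = (x=463, y=18, w=98, h=33)
violated soft preferences: 21, 22, 23

1. footer.y = 18  [sidebar.top = footer.top]
2. footer.h = 33  [sidebar.h = footer.h]
3. footer.x = 463  [footer.left = 463]
4. footer.w = 98  [footer.w = 98]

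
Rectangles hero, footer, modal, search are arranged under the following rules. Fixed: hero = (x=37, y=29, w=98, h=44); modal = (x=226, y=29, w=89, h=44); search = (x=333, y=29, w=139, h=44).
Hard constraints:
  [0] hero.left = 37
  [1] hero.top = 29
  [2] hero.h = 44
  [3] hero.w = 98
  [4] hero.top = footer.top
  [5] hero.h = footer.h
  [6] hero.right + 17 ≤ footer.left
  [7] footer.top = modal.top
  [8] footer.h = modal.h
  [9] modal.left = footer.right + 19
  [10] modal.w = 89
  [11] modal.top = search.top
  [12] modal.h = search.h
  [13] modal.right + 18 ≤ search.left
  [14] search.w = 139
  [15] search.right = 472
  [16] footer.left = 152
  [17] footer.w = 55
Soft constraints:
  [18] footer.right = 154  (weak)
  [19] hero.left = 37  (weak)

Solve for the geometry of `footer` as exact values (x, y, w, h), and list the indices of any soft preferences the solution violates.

footer = (x=152, y=29, w=55, h=44)
violated soft preferences: 18

1. footer.y = 29  [hero.top = footer.top]
2. footer.h = 44  [hero.h = footer.h]
3. footer.x = 152  [footer.left = 152]
4. footer.w = 55  [footer.w = 55]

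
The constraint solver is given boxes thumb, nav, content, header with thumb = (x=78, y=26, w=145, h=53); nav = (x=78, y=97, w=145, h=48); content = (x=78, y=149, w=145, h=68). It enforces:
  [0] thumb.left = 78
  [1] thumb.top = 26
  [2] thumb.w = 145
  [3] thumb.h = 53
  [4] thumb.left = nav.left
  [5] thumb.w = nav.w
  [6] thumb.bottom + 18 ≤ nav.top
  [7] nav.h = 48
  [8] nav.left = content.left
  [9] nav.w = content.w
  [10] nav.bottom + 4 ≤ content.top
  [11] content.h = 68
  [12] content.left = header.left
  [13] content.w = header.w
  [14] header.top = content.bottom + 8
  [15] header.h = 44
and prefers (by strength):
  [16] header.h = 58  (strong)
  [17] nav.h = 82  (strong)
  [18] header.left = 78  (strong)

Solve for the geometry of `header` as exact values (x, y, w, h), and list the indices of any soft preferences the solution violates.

1. header.x = 78  [content.left = header.left]
2. header.w = 145  [content.w = header.w]
3. header.y = 225  [header.top = content.bottom + 8]
4. header.h = 44  [header.h = 44]

header = (x=78, y=225, w=145, h=44)
violated soft preferences: 16, 17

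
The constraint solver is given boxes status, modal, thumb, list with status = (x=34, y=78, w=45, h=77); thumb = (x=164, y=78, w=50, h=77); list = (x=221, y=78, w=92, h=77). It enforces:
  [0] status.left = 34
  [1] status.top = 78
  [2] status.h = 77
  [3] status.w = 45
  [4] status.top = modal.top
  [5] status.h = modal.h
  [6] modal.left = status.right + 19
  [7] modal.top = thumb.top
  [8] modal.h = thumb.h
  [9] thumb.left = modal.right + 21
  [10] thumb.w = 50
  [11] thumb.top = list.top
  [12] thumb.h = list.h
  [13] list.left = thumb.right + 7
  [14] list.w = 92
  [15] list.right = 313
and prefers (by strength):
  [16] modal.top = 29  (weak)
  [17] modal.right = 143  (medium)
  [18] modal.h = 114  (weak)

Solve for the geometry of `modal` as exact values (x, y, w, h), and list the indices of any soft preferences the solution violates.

1. modal.y = 78  [status.top = modal.top]
2. modal.h = 77  [status.h = modal.h]
3. modal.x = 98  [modal.left = status.right + 19]
4. modal.w = 45  [thumb.left = modal.right + 21]

modal = (x=98, y=78, w=45, h=77)
violated soft preferences: 16, 18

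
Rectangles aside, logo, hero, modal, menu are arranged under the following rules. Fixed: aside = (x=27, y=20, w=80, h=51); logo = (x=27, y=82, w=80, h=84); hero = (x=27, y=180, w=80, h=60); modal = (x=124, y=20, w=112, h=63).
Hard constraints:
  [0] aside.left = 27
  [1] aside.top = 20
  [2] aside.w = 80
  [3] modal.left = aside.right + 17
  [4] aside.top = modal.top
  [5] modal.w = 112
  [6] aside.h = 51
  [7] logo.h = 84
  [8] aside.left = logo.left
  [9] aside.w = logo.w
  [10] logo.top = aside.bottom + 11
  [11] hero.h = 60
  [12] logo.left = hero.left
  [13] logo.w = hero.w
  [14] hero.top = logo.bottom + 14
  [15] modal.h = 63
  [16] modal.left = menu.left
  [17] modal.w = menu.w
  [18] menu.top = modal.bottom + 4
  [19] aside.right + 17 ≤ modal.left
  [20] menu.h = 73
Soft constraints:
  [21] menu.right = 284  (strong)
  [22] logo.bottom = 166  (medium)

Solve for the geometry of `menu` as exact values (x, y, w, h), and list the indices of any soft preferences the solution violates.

menu = (x=124, y=87, w=112, h=73)
violated soft preferences: 21

1. menu.x = 124  [modal.left = menu.left]
2. menu.w = 112  [modal.w = menu.w]
3. menu.y = 87  [menu.top = modal.bottom + 4]
4. menu.h = 73  [menu.h = 73]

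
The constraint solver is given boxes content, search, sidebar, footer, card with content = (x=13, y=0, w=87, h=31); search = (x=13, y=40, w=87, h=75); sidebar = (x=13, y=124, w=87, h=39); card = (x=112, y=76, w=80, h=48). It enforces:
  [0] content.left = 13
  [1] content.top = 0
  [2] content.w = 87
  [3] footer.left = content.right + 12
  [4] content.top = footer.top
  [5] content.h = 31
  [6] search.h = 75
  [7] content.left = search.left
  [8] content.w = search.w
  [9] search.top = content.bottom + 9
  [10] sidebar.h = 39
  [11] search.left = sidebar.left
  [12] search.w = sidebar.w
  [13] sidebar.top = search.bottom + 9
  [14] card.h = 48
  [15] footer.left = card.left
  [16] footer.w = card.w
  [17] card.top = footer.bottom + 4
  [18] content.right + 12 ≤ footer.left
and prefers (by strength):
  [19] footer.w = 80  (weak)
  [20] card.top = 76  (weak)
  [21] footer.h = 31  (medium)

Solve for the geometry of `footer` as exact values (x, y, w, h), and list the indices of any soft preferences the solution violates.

1. footer.x = 112  [footer.left = content.right + 12]
2. footer.y = 0  [content.top = footer.top]
3. footer.w = 80  [footer.w = card.w]
4. footer.h = 72  [card.top = footer.bottom + 4]

footer = (x=112, y=0, w=80, h=72)
violated soft preferences: 21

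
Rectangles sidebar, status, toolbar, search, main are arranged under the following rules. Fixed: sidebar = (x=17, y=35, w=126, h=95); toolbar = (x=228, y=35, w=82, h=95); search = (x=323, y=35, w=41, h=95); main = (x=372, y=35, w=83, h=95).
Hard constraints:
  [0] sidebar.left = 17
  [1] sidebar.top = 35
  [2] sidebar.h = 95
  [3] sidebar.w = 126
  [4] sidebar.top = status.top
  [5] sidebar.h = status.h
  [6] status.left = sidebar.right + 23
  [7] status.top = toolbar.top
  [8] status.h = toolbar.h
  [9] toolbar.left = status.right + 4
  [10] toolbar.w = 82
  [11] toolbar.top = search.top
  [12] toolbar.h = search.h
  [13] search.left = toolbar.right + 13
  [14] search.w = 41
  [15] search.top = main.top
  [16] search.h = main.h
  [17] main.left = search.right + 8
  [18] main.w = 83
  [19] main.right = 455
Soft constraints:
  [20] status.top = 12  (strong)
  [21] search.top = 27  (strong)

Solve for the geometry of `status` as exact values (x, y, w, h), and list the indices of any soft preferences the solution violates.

1. status.y = 35  [sidebar.top = status.top]
2. status.h = 95  [sidebar.h = status.h]
3. status.x = 166  [status.left = sidebar.right + 23]
4. status.w = 58  [toolbar.left = status.right + 4]

status = (x=166, y=35, w=58, h=95)
violated soft preferences: 20, 21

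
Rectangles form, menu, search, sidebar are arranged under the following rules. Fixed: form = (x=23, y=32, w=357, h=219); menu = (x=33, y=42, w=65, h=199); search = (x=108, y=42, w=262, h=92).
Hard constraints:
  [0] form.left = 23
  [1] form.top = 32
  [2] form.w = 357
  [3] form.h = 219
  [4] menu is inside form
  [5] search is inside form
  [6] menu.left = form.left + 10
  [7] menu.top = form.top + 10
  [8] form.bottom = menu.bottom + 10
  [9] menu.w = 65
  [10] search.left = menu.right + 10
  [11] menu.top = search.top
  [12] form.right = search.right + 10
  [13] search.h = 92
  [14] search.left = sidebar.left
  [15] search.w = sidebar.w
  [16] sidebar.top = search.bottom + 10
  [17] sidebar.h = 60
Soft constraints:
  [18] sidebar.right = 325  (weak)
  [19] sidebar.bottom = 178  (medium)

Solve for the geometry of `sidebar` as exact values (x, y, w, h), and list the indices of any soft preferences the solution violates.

sidebar = (x=108, y=144, w=262, h=60)
violated soft preferences: 18, 19

1. sidebar.x = 108  [search.left = sidebar.left]
2. sidebar.w = 262  [search.w = sidebar.w]
3. sidebar.y = 144  [sidebar.top = search.bottom + 10]
4. sidebar.h = 60  [sidebar.h = 60]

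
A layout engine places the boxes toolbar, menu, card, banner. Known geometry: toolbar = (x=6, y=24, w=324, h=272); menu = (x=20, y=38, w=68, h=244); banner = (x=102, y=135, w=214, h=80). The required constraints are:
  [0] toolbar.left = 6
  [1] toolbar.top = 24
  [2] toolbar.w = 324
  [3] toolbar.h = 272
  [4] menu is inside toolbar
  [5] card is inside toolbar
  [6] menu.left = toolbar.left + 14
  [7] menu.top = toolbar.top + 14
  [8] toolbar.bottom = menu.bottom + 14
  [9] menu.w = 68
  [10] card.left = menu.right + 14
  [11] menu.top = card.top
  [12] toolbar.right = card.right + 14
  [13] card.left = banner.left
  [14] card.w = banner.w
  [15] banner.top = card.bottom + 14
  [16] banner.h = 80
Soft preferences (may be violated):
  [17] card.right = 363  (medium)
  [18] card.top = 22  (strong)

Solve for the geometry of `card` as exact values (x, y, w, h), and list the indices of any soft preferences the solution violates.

1. card.x = 102  [card.left = menu.right + 14]
2. card.y = 38  [menu.top = card.top]
3. card.w = 214  [toolbar.right = card.right + 14]
4. card.h = 83  [banner.top = card.bottom + 14]

card = (x=102, y=38, w=214, h=83)
violated soft preferences: 17, 18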